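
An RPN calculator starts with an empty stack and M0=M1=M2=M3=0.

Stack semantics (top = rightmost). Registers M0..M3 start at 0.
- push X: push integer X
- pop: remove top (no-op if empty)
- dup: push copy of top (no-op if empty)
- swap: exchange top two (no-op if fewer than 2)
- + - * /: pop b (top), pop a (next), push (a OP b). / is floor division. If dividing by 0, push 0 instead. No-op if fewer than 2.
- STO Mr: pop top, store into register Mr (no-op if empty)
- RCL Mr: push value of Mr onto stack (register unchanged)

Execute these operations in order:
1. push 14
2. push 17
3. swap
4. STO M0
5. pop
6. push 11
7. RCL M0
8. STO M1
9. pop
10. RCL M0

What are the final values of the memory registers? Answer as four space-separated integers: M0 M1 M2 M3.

After op 1 (push 14): stack=[14] mem=[0,0,0,0]
After op 2 (push 17): stack=[14,17] mem=[0,0,0,0]
After op 3 (swap): stack=[17,14] mem=[0,0,0,0]
After op 4 (STO M0): stack=[17] mem=[14,0,0,0]
After op 5 (pop): stack=[empty] mem=[14,0,0,0]
After op 6 (push 11): stack=[11] mem=[14,0,0,0]
After op 7 (RCL M0): stack=[11,14] mem=[14,0,0,0]
After op 8 (STO M1): stack=[11] mem=[14,14,0,0]
After op 9 (pop): stack=[empty] mem=[14,14,0,0]
After op 10 (RCL M0): stack=[14] mem=[14,14,0,0]

Answer: 14 14 0 0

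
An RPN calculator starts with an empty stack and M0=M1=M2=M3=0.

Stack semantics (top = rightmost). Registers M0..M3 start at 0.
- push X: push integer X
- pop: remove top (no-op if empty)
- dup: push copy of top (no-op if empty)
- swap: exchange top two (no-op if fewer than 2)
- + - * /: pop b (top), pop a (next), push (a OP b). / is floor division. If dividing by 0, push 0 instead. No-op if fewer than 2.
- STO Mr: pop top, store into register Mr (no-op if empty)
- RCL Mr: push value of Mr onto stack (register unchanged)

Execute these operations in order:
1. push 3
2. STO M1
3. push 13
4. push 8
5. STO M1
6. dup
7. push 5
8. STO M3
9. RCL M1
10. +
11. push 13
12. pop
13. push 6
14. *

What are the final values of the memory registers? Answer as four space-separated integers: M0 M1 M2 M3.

After op 1 (push 3): stack=[3] mem=[0,0,0,0]
After op 2 (STO M1): stack=[empty] mem=[0,3,0,0]
After op 3 (push 13): stack=[13] mem=[0,3,0,0]
After op 4 (push 8): stack=[13,8] mem=[0,3,0,0]
After op 5 (STO M1): stack=[13] mem=[0,8,0,0]
After op 6 (dup): stack=[13,13] mem=[0,8,0,0]
After op 7 (push 5): stack=[13,13,5] mem=[0,8,0,0]
After op 8 (STO M3): stack=[13,13] mem=[0,8,0,5]
After op 9 (RCL M1): stack=[13,13,8] mem=[0,8,0,5]
After op 10 (+): stack=[13,21] mem=[0,8,0,5]
After op 11 (push 13): stack=[13,21,13] mem=[0,8,0,5]
After op 12 (pop): stack=[13,21] mem=[0,8,0,5]
After op 13 (push 6): stack=[13,21,6] mem=[0,8,0,5]
After op 14 (*): stack=[13,126] mem=[0,8,0,5]

Answer: 0 8 0 5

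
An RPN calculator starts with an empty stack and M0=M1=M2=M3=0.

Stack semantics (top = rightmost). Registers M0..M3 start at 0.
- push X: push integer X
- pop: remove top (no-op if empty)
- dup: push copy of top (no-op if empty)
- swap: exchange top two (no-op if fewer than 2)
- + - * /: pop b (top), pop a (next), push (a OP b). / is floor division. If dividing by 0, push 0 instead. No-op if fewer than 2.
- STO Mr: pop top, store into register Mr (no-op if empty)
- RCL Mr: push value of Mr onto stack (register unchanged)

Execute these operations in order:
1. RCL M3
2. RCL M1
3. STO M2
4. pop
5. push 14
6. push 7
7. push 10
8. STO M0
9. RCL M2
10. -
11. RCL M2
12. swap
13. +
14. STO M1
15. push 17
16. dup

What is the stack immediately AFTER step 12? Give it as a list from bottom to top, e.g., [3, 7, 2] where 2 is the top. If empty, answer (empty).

After op 1 (RCL M3): stack=[0] mem=[0,0,0,0]
After op 2 (RCL M1): stack=[0,0] mem=[0,0,0,0]
After op 3 (STO M2): stack=[0] mem=[0,0,0,0]
After op 4 (pop): stack=[empty] mem=[0,0,0,0]
After op 5 (push 14): stack=[14] mem=[0,0,0,0]
After op 6 (push 7): stack=[14,7] mem=[0,0,0,0]
After op 7 (push 10): stack=[14,7,10] mem=[0,0,0,0]
After op 8 (STO M0): stack=[14,7] mem=[10,0,0,0]
After op 9 (RCL M2): stack=[14,7,0] mem=[10,0,0,0]
After op 10 (-): stack=[14,7] mem=[10,0,0,0]
After op 11 (RCL M2): stack=[14,7,0] mem=[10,0,0,0]
After op 12 (swap): stack=[14,0,7] mem=[10,0,0,0]

[14, 0, 7]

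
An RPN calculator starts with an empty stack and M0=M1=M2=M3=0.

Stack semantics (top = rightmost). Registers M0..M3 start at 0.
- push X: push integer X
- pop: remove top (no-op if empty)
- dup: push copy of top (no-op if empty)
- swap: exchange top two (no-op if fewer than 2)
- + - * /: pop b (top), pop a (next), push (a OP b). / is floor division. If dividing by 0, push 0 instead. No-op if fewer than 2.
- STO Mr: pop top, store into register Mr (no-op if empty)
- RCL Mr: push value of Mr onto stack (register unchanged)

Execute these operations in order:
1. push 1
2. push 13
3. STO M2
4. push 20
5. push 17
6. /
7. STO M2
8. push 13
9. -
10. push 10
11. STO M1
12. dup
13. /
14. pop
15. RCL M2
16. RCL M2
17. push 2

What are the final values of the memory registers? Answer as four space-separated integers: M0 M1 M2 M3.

After op 1 (push 1): stack=[1] mem=[0,0,0,0]
After op 2 (push 13): stack=[1,13] mem=[0,0,0,0]
After op 3 (STO M2): stack=[1] mem=[0,0,13,0]
After op 4 (push 20): stack=[1,20] mem=[0,0,13,0]
After op 5 (push 17): stack=[1,20,17] mem=[0,0,13,0]
After op 6 (/): stack=[1,1] mem=[0,0,13,0]
After op 7 (STO M2): stack=[1] mem=[0,0,1,0]
After op 8 (push 13): stack=[1,13] mem=[0,0,1,0]
After op 9 (-): stack=[-12] mem=[0,0,1,0]
After op 10 (push 10): stack=[-12,10] mem=[0,0,1,0]
After op 11 (STO M1): stack=[-12] mem=[0,10,1,0]
After op 12 (dup): stack=[-12,-12] mem=[0,10,1,0]
After op 13 (/): stack=[1] mem=[0,10,1,0]
After op 14 (pop): stack=[empty] mem=[0,10,1,0]
After op 15 (RCL M2): stack=[1] mem=[0,10,1,0]
After op 16 (RCL M2): stack=[1,1] mem=[0,10,1,0]
After op 17 (push 2): stack=[1,1,2] mem=[0,10,1,0]

Answer: 0 10 1 0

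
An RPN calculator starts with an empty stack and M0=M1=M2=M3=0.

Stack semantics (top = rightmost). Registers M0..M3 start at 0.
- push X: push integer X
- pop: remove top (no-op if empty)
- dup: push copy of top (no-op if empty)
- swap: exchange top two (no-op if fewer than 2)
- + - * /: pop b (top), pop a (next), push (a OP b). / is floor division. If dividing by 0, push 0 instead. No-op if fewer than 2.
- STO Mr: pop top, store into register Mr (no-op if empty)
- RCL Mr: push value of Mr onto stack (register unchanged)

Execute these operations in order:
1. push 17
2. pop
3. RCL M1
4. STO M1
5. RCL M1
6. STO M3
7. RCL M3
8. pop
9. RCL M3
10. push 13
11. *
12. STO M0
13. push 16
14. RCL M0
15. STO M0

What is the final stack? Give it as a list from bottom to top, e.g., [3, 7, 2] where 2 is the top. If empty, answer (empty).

Answer: [16]

Derivation:
After op 1 (push 17): stack=[17] mem=[0,0,0,0]
After op 2 (pop): stack=[empty] mem=[0,0,0,0]
After op 3 (RCL M1): stack=[0] mem=[0,0,0,0]
After op 4 (STO M1): stack=[empty] mem=[0,0,0,0]
After op 5 (RCL M1): stack=[0] mem=[0,0,0,0]
After op 6 (STO M3): stack=[empty] mem=[0,0,0,0]
After op 7 (RCL M3): stack=[0] mem=[0,0,0,0]
After op 8 (pop): stack=[empty] mem=[0,0,0,0]
After op 9 (RCL M3): stack=[0] mem=[0,0,0,0]
After op 10 (push 13): stack=[0,13] mem=[0,0,0,0]
After op 11 (*): stack=[0] mem=[0,0,0,0]
After op 12 (STO M0): stack=[empty] mem=[0,0,0,0]
After op 13 (push 16): stack=[16] mem=[0,0,0,0]
After op 14 (RCL M0): stack=[16,0] mem=[0,0,0,0]
After op 15 (STO M0): stack=[16] mem=[0,0,0,0]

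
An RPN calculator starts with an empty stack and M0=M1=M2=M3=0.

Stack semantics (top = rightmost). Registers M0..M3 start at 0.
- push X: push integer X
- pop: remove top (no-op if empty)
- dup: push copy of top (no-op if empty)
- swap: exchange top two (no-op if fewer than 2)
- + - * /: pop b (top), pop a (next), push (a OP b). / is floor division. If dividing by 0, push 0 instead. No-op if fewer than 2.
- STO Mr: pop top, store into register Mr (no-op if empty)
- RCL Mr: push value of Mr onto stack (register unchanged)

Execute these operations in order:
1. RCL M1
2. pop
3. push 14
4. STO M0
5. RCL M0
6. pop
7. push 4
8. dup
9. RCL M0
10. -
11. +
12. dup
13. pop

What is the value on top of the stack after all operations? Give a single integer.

Answer: -6

Derivation:
After op 1 (RCL M1): stack=[0] mem=[0,0,0,0]
After op 2 (pop): stack=[empty] mem=[0,0,0,0]
After op 3 (push 14): stack=[14] mem=[0,0,0,0]
After op 4 (STO M0): stack=[empty] mem=[14,0,0,0]
After op 5 (RCL M0): stack=[14] mem=[14,0,0,0]
After op 6 (pop): stack=[empty] mem=[14,0,0,0]
After op 7 (push 4): stack=[4] mem=[14,0,0,0]
After op 8 (dup): stack=[4,4] mem=[14,0,0,0]
After op 9 (RCL M0): stack=[4,4,14] mem=[14,0,0,0]
After op 10 (-): stack=[4,-10] mem=[14,0,0,0]
After op 11 (+): stack=[-6] mem=[14,0,0,0]
After op 12 (dup): stack=[-6,-6] mem=[14,0,0,0]
After op 13 (pop): stack=[-6] mem=[14,0,0,0]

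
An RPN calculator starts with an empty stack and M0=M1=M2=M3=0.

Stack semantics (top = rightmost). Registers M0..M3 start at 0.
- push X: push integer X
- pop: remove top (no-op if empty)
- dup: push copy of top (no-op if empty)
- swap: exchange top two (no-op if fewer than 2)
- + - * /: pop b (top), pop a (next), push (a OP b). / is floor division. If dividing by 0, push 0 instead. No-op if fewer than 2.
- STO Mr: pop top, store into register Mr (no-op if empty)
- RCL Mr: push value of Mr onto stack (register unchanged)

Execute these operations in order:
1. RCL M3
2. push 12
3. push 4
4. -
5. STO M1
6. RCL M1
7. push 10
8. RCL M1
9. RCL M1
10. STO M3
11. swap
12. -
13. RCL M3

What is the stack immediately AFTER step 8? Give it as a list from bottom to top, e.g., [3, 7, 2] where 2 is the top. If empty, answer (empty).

After op 1 (RCL M3): stack=[0] mem=[0,0,0,0]
After op 2 (push 12): stack=[0,12] mem=[0,0,0,0]
After op 3 (push 4): stack=[0,12,4] mem=[0,0,0,0]
After op 4 (-): stack=[0,8] mem=[0,0,0,0]
After op 5 (STO M1): stack=[0] mem=[0,8,0,0]
After op 6 (RCL M1): stack=[0,8] mem=[0,8,0,0]
After op 7 (push 10): stack=[0,8,10] mem=[0,8,0,0]
After op 8 (RCL M1): stack=[0,8,10,8] mem=[0,8,0,0]

[0, 8, 10, 8]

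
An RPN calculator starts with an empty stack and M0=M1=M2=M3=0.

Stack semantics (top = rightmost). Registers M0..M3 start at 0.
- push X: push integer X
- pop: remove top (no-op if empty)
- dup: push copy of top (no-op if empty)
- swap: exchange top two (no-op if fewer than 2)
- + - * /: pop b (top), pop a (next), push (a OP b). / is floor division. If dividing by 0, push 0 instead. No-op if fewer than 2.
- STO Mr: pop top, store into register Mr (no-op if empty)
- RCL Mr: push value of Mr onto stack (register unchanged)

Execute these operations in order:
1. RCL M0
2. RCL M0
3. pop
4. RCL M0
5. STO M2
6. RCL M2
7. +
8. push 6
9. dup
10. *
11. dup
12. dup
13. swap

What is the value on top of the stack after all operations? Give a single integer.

Answer: 36

Derivation:
After op 1 (RCL M0): stack=[0] mem=[0,0,0,0]
After op 2 (RCL M0): stack=[0,0] mem=[0,0,0,0]
After op 3 (pop): stack=[0] mem=[0,0,0,0]
After op 4 (RCL M0): stack=[0,0] mem=[0,0,0,0]
After op 5 (STO M2): stack=[0] mem=[0,0,0,0]
After op 6 (RCL M2): stack=[0,0] mem=[0,0,0,0]
After op 7 (+): stack=[0] mem=[0,0,0,0]
After op 8 (push 6): stack=[0,6] mem=[0,0,0,0]
After op 9 (dup): stack=[0,6,6] mem=[0,0,0,0]
After op 10 (*): stack=[0,36] mem=[0,0,0,0]
After op 11 (dup): stack=[0,36,36] mem=[0,0,0,0]
After op 12 (dup): stack=[0,36,36,36] mem=[0,0,0,0]
After op 13 (swap): stack=[0,36,36,36] mem=[0,0,0,0]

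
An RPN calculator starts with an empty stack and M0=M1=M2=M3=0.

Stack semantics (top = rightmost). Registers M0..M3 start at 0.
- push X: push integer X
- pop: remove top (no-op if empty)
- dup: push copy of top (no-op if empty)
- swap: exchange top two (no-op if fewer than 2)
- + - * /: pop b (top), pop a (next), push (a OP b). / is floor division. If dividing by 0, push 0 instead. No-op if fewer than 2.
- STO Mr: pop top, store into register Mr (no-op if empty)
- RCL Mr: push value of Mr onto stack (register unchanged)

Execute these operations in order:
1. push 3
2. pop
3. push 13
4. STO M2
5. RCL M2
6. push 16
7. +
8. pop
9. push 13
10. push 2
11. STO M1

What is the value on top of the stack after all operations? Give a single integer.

After op 1 (push 3): stack=[3] mem=[0,0,0,0]
After op 2 (pop): stack=[empty] mem=[0,0,0,0]
After op 3 (push 13): stack=[13] mem=[0,0,0,0]
After op 4 (STO M2): stack=[empty] mem=[0,0,13,0]
After op 5 (RCL M2): stack=[13] mem=[0,0,13,0]
After op 6 (push 16): stack=[13,16] mem=[0,0,13,0]
After op 7 (+): stack=[29] mem=[0,0,13,0]
After op 8 (pop): stack=[empty] mem=[0,0,13,0]
After op 9 (push 13): stack=[13] mem=[0,0,13,0]
After op 10 (push 2): stack=[13,2] mem=[0,0,13,0]
After op 11 (STO M1): stack=[13] mem=[0,2,13,0]

Answer: 13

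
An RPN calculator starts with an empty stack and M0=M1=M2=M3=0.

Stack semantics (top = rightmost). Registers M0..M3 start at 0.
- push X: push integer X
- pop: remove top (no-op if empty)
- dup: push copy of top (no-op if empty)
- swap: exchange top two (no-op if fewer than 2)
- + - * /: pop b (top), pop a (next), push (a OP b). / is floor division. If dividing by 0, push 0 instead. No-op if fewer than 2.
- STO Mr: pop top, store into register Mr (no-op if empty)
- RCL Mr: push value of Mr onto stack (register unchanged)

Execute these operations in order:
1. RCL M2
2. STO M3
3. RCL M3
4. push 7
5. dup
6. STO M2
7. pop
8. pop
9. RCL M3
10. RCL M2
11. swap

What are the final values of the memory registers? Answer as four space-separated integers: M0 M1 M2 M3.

Answer: 0 0 7 0

Derivation:
After op 1 (RCL M2): stack=[0] mem=[0,0,0,0]
After op 2 (STO M3): stack=[empty] mem=[0,0,0,0]
After op 3 (RCL M3): stack=[0] mem=[0,0,0,0]
After op 4 (push 7): stack=[0,7] mem=[0,0,0,0]
After op 5 (dup): stack=[0,7,7] mem=[0,0,0,0]
After op 6 (STO M2): stack=[0,7] mem=[0,0,7,0]
After op 7 (pop): stack=[0] mem=[0,0,7,0]
After op 8 (pop): stack=[empty] mem=[0,0,7,0]
After op 9 (RCL M3): stack=[0] mem=[0,0,7,0]
After op 10 (RCL M2): stack=[0,7] mem=[0,0,7,0]
After op 11 (swap): stack=[7,0] mem=[0,0,7,0]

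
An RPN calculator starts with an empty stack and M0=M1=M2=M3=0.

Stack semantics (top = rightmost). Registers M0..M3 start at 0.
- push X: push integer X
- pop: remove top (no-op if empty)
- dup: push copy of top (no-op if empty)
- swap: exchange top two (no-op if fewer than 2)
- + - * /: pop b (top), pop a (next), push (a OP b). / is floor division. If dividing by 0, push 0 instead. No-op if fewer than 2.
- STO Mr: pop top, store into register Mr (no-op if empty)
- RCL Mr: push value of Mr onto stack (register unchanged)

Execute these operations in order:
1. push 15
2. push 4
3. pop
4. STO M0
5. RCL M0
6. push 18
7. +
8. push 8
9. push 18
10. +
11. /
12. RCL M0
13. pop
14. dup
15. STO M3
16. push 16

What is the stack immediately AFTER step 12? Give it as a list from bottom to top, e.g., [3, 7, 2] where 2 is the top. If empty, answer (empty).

After op 1 (push 15): stack=[15] mem=[0,0,0,0]
After op 2 (push 4): stack=[15,4] mem=[0,0,0,0]
After op 3 (pop): stack=[15] mem=[0,0,0,0]
After op 4 (STO M0): stack=[empty] mem=[15,0,0,0]
After op 5 (RCL M0): stack=[15] mem=[15,0,0,0]
After op 6 (push 18): stack=[15,18] mem=[15,0,0,0]
After op 7 (+): stack=[33] mem=[15,0,0,0]
After op 8 (push 8): stack=[33,8] mem=[15,0,0,0]
After op 9 (push 18): stack=[33,8,18] mem=[15,0,0,0]
After op 10 (+): stack=[33,26] mem=[15,0,0,0]
After op 11 (/): stack=[1] mem=[15,0,0,0]
After op 12 (RCL M0): stack=[1,15] mem=[15,0,0,0]

[1, 15]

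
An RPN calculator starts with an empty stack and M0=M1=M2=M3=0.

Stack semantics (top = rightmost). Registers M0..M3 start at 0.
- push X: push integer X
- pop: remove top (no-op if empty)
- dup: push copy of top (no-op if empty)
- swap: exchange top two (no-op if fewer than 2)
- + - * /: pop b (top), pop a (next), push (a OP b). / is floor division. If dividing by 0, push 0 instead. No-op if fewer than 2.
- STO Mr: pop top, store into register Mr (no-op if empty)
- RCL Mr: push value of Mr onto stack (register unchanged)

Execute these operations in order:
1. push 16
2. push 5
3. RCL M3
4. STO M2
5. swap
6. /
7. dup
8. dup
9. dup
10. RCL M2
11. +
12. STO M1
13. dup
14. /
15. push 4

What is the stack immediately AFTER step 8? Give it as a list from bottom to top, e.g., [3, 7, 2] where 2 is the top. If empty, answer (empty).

After op 1 (push 16): stack=[16] mem=[0,0,0,0]
After op 2 (push 5): stack=[16,5] mem=[0,0,0,0]
After op 3 (RCL M3): stack=[16,5,0] mem=[0,0,0,0]
After op 4 (STO M2): stack=[16,5] mem=[0,0,0,0]
After op 5 (swap): stack=[5,16] mem=[0,0,0,0]
After op 6 (/): stack=[0] mem=[0,0,0,0]
After op 7 (dup): stack=[0,0] mem=[0,0,0,0]
After op 8 (dup): stack=[0,0,0] mem=[0,0,0,0]

[0, 0, 0]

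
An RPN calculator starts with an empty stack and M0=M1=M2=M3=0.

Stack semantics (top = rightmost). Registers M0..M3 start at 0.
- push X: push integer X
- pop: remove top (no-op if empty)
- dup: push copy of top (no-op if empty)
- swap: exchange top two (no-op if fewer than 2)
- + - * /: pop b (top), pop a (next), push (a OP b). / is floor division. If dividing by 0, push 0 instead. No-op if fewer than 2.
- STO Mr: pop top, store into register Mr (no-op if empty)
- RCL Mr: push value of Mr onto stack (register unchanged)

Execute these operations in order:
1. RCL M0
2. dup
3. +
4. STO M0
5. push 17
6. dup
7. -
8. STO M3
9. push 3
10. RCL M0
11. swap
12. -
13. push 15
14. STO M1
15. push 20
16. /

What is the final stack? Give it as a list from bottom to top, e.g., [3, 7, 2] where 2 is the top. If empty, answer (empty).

After op 1 (RCL M0): stack=[0] mem=[0,0,0,0]
After op 2 (dup): stack=[0,0] mem=[0,0,0,0]
After op 3 (+): stack=[0] mem=[0,0,0,0]
After op 4 (STO M0): stack=[empty] mem=[0,0,0,0]
After op 5 (push 17): stack=[17] mem=[0,0,0,0]
After op 6 (dup): stack=[17,17] mem=[0,0,0,0]
After op 7 (-): stack=[0] mem=[0,0,0,0]
After op 8 (STO M3): stack=[empty] mem=[0,0,0,0]
After op 9 (push 3): stack=[3] mem=[0,0,0,0]
After op 10 (RCL M0): stack=[3,0] mem=[0,0,0,0]
After op 11 (swap): stack=[0,3] mem=[0,0,0,0]
After op 12 (-): stack=[-3] mem=[0,0,0,0]
After op 13 (push 15): stack=[-3,15] mem=[0,0,0,0]
After op 14 (STO M1): stack=[-3] mem=[0,15,0,0]
After op 15 (push 20): stack=[-3,20] mem=[0,15,0,0]
After op 16 (/): stack=[-1] mem=[0,15,0,0]

Answer: [-1]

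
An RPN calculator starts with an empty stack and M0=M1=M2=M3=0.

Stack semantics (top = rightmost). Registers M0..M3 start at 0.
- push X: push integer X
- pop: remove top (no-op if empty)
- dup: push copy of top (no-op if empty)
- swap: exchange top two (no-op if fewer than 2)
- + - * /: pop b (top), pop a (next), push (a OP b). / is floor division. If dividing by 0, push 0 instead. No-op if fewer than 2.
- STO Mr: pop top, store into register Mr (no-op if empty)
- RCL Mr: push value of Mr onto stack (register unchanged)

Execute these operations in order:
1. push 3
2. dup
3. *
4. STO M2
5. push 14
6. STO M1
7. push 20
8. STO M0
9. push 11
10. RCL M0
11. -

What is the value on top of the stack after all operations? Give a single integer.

After op 1 (push 3): stack=[3] mem=[0,0,0,0]
After op 2 (dup): stack=[3,3] mem=[0,0,0,0]
After op 3 (*): stack=[9] mem=[0,0,0,0]
After op 4 (STO M2): stack=[empty] mem=[0,0,9,0]
After op 5 (push 14): stack=[14] mem=[0,0,9,0]
After op 6 (STO M1): stack=[empty] mem=[0,14,9,0]
After op 7 (push 20): stack=[20] mem=[0,14,9,0]
After op 8 (STO M0): stack=[empty] mem=[20,14,9,0]
After op 9 (push 11): stack=[11] mem=[20,14,9,0]
After op 10 (RCL M0): stack=[11,20] mem=[20,14,9,0]
After op 11 (-): stack=[-9] mem=[20,14,9,0]

Answer: -9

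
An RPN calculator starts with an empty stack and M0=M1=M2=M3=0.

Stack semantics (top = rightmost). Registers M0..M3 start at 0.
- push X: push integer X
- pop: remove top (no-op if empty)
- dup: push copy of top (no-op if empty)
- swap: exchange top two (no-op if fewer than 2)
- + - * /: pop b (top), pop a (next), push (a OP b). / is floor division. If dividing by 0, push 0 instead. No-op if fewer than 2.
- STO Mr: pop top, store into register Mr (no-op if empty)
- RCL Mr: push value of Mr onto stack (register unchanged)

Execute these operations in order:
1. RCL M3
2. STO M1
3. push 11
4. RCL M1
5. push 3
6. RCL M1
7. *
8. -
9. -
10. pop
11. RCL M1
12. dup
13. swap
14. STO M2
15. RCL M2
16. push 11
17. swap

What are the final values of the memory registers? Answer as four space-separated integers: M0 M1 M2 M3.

Answer: 0 0 0 0

Derivation:
After op 1 (RCL M3): stack=[0] mem=[0,0,0,0]
After op 2 (STO M1): stack=[empty] mem=[0,0,0,0]
After op 3 (push 11): stack=[11] mem=[0,0,0,0]
After op 4 (RCL M1): stack=[11,0] mem=[0,0,0,0]
After op 5 (push 3): stack=[11,0,3] mem=[0,0,0,0]
After op 6 (RCL M1): stack=[11,0,3,0] mem=[0,0,0,0]
After op 7 (*): stack=[11,0,0] mem=[0,0,0,0]
After op 8 (-): stack=[11,0] mem=[0,0,0,0]
After op 9 (-): stack=[11] mem=[0,0,0,0]
After op 10 (pop): stack=[empty] mem=[0,0,0,0]
After op 11 (RCL M1): stack=[0] mem=[0,0,0,0]
After op 12 (dup): stack=[0,0] mem=[0,0,0,0]
After op 13 (swap): stack=[0,0] mem=[0,0,0,0]
After op 14 (STO M2): stack=[0] mem=[0,0,0,0]
After op 15 (RCL M2): stack=[0,0] mem=[0,0,0,0]
After op 16 (push 11): stack=[0,0,11] mem=[0,0,0,0]
After op 17 (swap): stack=[0,11,0] mem=[0,0,0,0]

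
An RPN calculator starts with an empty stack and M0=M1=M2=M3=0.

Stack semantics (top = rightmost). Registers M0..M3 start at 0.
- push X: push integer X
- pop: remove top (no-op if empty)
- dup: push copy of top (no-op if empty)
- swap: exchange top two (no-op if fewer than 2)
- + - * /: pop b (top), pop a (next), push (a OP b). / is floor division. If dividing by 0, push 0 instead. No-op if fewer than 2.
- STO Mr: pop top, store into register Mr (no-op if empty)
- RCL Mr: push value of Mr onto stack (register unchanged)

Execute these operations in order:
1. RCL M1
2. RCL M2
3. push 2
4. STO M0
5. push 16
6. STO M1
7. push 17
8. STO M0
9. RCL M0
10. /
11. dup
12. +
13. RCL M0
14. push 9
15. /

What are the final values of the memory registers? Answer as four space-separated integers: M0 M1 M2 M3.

Answer: 17 16 0 0

Derivation:
After op 1 (RCL M1): stack=[0] mem=[0,0,0,0]
After op 2 (RCL M2): stack=[0,0] mem=[0,0,0,0]
After op 3 (push 2): stack=[0,0,2] mem=[0,0,0,0]
After op 4 (STO M0): stack=[0,0] mem=[2,0,0,0]
After op 5 (push 16): stack=[0,0,16] mem=[2,0,0,0]
After op 6 (STO M1): stack=[0,0] mem=[2,16,0,0]
After op 7 (push 17): stack=[0,0,17] mem=[2,16,0,0]
After op 8 (STO M0): stack=[0,0] mem=[17,16,0,0]
After op 9 (RCL M0): stack=[0,0,17] mem=[17,16,0,0]
After op 10 (/): stack=[0,0] mem=[17,16,0,0]
After op 11 (dup): stack=[0,0,0] mem=[17,16,0,0]
After op 12 (+): stack=[0,0] mem=[17,16,0,0]
After op 13 (RCL M0): stack=[0,0,17] mem=[17,16,0,0]
After op 14 (push 9): stack=[0,0,17,9] mem=[17,16,0,0]
After op 15 (/): stack=[0,0,1] mem=[17,16,0,0]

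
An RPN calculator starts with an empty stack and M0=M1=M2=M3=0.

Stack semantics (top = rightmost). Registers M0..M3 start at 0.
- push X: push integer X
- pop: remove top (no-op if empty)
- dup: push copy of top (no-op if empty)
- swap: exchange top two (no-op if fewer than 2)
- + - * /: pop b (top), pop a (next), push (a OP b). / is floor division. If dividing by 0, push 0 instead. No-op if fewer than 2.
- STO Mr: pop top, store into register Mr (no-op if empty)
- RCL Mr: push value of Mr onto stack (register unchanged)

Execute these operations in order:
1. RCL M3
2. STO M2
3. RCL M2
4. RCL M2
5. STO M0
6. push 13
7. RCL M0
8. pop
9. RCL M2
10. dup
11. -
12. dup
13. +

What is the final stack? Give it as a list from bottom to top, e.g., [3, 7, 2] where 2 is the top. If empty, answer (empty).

After op 1 (RCL M3): stack=[0] mem=[0,0,0,0]
After op 2 (STO M2): stack=[empty] mem=[0,0,0,0]
After op 3 (RCL M2): stack=[0] mem=[0,0,0,0]
After op 4 (RCL M2): stack=[0,0] mem=[0,0,0,0]
After op 5 (STO M0): stack=[0] mem=[0,0,0,0]
After op 6 (push 13): stack=[0,13] mem=[0,0,0,0]
After op 7 (RCL M0): stack=[0,13,0] mem=[0,0,0,0]
After op 8 (pop): stack=[0,13] mem=[0,0,0,0]
After op 9 (RCL M2): stack=[0,13,0] mem=[0,0,0,0]
After op 10 (dup): stack=[0,13,0,0] mem=[0,0,0,0]
After op 11 (-): stack=[0,13,0] mem=[0,0,0,0]
After op 12 (dup): stack=[0,13,0,0] mem=[0,0,0,0]
After op 13 (+): stack=[0,13,0] mem=[0,0,0,0]

Answer: [0, 13, 0]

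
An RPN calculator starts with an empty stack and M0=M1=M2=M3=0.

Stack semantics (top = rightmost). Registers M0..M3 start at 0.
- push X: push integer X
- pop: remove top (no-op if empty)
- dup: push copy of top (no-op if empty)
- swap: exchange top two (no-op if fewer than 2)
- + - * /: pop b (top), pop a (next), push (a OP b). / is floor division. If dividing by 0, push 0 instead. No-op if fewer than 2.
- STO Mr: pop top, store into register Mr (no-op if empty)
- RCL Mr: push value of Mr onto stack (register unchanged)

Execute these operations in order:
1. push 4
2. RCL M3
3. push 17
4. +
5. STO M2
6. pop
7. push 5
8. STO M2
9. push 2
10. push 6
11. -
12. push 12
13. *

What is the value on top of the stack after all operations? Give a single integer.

Answer: -48

Derivation:
After op 1 (push 4): stack=[4] mem=[0,0,0,0]
After op 2 (RCL M3): stack=[4,0] mem=[0,0,0,0]
After op 3 (push 17): stack=[4,0,17] mem=[0,0,0,0]
After op 4 (+): stack=[4,17] mem=[0,0,0,0]
After op 5 (STO M2): stack=[4] mem=[0,0,17,0]
After op 6 (pop): stack=[empty] mem=[0,0,17,0]
After op 7 (push 5): stack=[5] mem=[0,0,17,0]
After op 8 (STO M2): stack=[empty] mem=[0,0,5,0]
After op 9 (push 2): stack=[2] mem=[0,0,5,0]
After op 10 (push 6): stack=[2,6] mem=[0,0,5,0]
After op 11 (-): stack=[-4] mem=[0,0,5,0]
After op 12 (push 12): stack=[-4,12] mem=[0,0,5,0]
After op 13 (*): stack=[-48] mem=[0,0,5,0]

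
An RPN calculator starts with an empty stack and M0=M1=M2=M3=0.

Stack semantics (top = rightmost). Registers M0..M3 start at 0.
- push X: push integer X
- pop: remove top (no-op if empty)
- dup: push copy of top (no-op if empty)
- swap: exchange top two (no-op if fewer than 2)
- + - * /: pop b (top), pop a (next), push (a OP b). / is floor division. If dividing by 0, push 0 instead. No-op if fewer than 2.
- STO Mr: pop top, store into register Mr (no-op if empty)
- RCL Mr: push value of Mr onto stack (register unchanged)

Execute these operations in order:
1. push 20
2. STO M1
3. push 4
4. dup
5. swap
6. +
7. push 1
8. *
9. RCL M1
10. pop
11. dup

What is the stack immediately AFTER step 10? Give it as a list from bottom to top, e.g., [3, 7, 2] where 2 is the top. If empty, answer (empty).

After op 1 (push 20): stack=[20] mem=[0,0,0,0]
After op 2 (STO M1): stack=[empty] mem=[0,20,0,0]
After op 3 (push 4): stack=[4] mem=[0,20,0,0]
After op 4 (dup): stack=[4,4] mem=[0,20,0,0]
After op 5 (swap): stack=[4,4] mem=[0,20,0,0]
After op 6 (+): stack=[8] mem=[0,20,0,0]
After op 7 (push 1): stack=[8,1] mem=[0,20,0,0]
After op 8 (*): stack=[8] mem=[0,20,0,0]
After op 9 (RCL M1): stack=[8,20] mem=[0,20,0,0]
After op 10 (pop): stack=[8] mem=[0,20,0,0]

[8]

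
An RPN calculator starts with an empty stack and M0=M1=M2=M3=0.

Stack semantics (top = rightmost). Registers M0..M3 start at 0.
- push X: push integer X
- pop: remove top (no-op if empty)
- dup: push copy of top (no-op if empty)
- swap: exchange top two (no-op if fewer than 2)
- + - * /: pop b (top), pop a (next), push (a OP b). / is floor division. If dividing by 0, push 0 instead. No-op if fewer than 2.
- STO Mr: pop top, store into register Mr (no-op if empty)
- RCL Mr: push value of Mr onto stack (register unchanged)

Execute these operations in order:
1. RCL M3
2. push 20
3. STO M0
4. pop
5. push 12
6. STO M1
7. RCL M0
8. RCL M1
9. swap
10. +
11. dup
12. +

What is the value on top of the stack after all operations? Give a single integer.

Answer: 64

Derivation:
After op 1 (RCL M3): stack=[0] mem=[0,0,0,0]
After op 2 (push 20): stack=[0,20] mem=[0,0,0,0]
After op 3 (STO M0): stack=[0] mem=[20,0,0,0]
After op 4 (pop): stack=[empty] mem=[20,0,0,0]
After op 5 (push 12): stack=[12] mem=[20,0,0,0]
After op 6 (STO M1): stack=[empty] mem=[20,12,0,0]
After op 7 (RCL M0): stack=[20] mem=[20,12,0,0]
After op 8 (RCL M1): stack=[20,12] mem=[20,12,0,0]
After op 9 (swap): stack=[12,20] mem=[20,12,0,0]
After op 10 (+): stack=[32] mem=[20,12,0,0]
After op 11 (dup): stack=[32,32] mem=[20,12,0,0]
After op 12 (+): stack=[64] mem=[20,12,0,0]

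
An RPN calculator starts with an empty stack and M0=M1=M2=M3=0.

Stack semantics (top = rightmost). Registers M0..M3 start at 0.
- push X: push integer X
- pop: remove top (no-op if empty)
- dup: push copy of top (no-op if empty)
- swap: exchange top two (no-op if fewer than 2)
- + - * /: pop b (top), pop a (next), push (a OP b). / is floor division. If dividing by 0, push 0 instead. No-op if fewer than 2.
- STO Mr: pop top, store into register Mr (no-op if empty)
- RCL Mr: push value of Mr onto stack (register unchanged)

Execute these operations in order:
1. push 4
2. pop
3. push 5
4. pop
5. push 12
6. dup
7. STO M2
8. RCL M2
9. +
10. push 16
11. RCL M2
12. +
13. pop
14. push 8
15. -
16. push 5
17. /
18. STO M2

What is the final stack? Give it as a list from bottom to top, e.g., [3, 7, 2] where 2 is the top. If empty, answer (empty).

Answer: (empty)

Derivation:
After op 1 (push 4): stack=[4] mem=[0,0,0,0]
After op 2 (pop): stack=[empty] mem=[0,0,0,0]
After op 3 (push 5): stack=[5] mem=[0,0,0,0]
After op 4 (pop): stack=[empty] mem=[0,0,0,0]
After op 5 (push 12): stack=[12] mem=[0,0,0,0]
After op 6 (dup): stack=[12,12] mem=[0,0,0,0]
After op 7 (STO M2): stack=[12] mem=[0,0,12,0]
After op 8 (RCL M2): stack=[12,12] mem=[0,0,12,0]
After op 9 (+): stack=[24] mem=[0,0,12,0]
After op 10 (push 16): stack=[24,16] mem=[0,0,12,0]
After op 11 (RCL M2): stack=[24,16,12] mem=[0,0,12,0]
After op 12 (+): stack=[24,28] mem=[0,0,12,0]
After op 13 (pop): stack=[24] mem=[0,0,12,0]
After op 14 (push 8): stack=[24,8] mem=[0,0,12,0]
After op 15 (-): stack=[16] mem=[0,0,12,0]
After op 16 (push 5): stack=[16,5] mem=[0,0,12,0]
After op 17 (/): stack=[3] mem=[0,0,12,0]
After op 18 (STO M2): stack=[empty] mem=[0,0,3,0]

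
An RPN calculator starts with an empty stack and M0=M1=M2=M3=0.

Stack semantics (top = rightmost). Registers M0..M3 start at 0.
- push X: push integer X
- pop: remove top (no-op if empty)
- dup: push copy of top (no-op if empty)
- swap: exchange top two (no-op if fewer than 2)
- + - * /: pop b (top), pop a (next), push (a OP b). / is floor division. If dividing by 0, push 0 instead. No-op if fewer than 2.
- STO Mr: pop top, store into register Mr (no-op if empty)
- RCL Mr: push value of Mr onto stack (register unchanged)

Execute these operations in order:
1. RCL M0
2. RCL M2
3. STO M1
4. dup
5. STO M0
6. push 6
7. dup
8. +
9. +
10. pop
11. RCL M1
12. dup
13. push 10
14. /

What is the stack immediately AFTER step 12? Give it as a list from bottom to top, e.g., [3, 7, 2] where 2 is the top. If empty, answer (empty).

After op 1 (RCL M0): stack=[0] mem=[0,0,0,0]
After op 2 (RCL M2): stack=[0,0] mem=[0,0,0,0]
After op 3 (STO M1): stack=[0] mem=[0,0,0,0]
After op 4 (dup): stack=[0,0] mem=[0,0,0,0]
After op 5 (STO M0): stack=[0] mem=[0,0,0,0]
After op 6 (push 6): stack=[0,6] mem=[0,0,0,0]
After op 7 (dup): stack=[0,6,6] mem=[0,0,0,0]
After op 8 (+): stack=[0,12] mem=[0,0,0,0]
After op 9 (+): stack=[12] mem=[0,0,0,0]
After op 10 (pop): stack=[empty] mem=[0,0,0,0]
After op 11 (RCL M1): stack=[0] mem=[0,0,0,0]
After op 12 (dup): stack=[0,0] mem=[0,0,0,0]

[0, 0]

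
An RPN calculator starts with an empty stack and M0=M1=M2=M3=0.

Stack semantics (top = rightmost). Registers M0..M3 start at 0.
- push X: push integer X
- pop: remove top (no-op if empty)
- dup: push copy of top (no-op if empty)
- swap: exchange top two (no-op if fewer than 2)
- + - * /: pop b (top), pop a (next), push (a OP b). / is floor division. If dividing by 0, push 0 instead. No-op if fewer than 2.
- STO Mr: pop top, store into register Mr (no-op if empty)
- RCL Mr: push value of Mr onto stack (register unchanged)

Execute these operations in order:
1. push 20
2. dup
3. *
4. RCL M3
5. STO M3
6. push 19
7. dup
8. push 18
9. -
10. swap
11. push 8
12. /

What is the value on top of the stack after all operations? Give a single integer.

After op 1 (push 20): stack=[20] mem=[0,0,0,0]
After op 2 (dup): stack=[20,20] mem=[0,0,0,0]
After op 3 (*): stack=[400] mem=[0,0,0,0]
After op 4 (RCL M3): stack=[400,0] mem=[0,0,0,0]
After op 5 (STO M3): stack=[400] mem=[0,0,0,0]
After op 6 (push 19): stack=[400,19] mem=[0,0,0,0]
After op 7 (dup): stack=[400,19,19] mem=[0,0,0,0]
After op 8 (push 18): stack=[400,19,19,18] mem=[0,0,0,0]
After op 9 (-): stack=[400,19,1] mem=[0,0,0,0]
After op 10 (swap): stack=[400,1,19] mem=[0,0,0,0]
After op 11 (push 8): stack=[400,1,19,8] mem=[0,0,0,0]
After op 12 (/): stack=[400,1,2] mem=[0,0,0,0]

Answer: 2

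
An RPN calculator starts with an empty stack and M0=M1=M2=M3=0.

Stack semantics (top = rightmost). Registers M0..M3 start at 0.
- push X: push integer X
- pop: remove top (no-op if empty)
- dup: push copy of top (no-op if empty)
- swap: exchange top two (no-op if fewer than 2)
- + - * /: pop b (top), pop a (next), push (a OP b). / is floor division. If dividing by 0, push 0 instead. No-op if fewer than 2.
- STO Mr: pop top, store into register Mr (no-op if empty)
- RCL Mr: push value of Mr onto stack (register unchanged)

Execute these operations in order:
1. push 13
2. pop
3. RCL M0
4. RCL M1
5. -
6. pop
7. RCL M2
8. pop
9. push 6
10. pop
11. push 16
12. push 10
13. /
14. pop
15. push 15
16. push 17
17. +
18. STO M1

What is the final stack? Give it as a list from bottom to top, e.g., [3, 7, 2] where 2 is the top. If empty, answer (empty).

Answer: (empty)

Derivation:
After op 1 (push 13): stack=[13] mem=[0,0,0,0]
After op 2 (pop): stack=[empty] mem=[0,0,0,0]
After op 3 (RCL M0): stack=[0] mem=[0,0,0,0]
After op 4 (RCL M1): stack=[0,0] mem=[0,0,0,0]
After op 5 (-): stack=[0] mem=[0,0,0,0]
After op 6 (pop): stack=[empty] mem=[0,0,0,0]
After op 7 (RCL M2): stack=[0] mem=[0,0,0,0]
After op 8 (pop): stack=[empty] mem=[0,0,0,0]
After op 9 (push 6): stack=[6] mem=[0,0,0,0]
After op 10 (pop): stack=[empty] mem=[0,0,0,0]
After op 11 (push 16): stack=[16] mem=[0,0,0,0]
After op 12 (push 10): stack=[16,10] mem=[0,0,0,0]
After op 13 (/): stack=[1] mem=[0,0,0,0]
After op 14 (pop): stack=[empty] mem=[0,0,0,0]
After op 15 (push 15): stack=[15] mem=[0,0,0,0]
After op 16 (push 17): stack=[15,17] mem=[0,0,0,0]
After op 17 (+): stack=[32] mem=[0,0,0,0]
After op 18 (STO M1): stack=[empty] mem=[0,32,0,0]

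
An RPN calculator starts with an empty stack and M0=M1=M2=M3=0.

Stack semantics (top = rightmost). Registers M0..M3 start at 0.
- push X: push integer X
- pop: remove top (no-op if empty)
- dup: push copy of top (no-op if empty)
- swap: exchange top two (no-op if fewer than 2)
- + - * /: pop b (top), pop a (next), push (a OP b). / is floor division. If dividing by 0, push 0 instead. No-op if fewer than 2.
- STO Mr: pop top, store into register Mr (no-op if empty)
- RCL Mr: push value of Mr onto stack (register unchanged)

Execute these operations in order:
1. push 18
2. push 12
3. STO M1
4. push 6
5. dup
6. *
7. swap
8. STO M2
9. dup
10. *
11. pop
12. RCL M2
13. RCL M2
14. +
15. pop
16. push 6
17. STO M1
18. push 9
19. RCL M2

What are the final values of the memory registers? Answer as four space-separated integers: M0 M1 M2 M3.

Answer: 0 6 18 0

Derivation:
After op 1 (push 18): stack=[18] mem=[0,0,0,0]
After op 2 (push 12): stack=[18,12] mem=[0,0,0,0]
After op 3 (STO M1): stack=[18] mem=[0,12,0,0]
After op 4 (push 6): stack=[18,6] mem=[0,12,0,0]
After op 5 (dup): stack=[18,6,6] mem=[0,12,0,0]
After op 6 (*): stack=[18,36] mem=[0,12,0,0]
After op 7 (swap): stack=[36,18] mem=[0,12,0,0]
After op 8 (STO M2): stack=[36] mem=[0,12,18,0]
After op 9 (dup): stack=[36,36] mem=[0,12,18,0]
After op 10 (*): stack=[1296] mem=[0,12,18,0]
After op 11 (pop): stack=[empty] mem=[0,12,18,0]
After op 12 (RCL M2): stack=[18] mem=[0,12,18,0]
After op 13 (RCL M2): stack=[18,18] mem=[0,12,18,0]
After op 14 (+): stack=[36] mem=[0,12,18,0]
After op 15 (pop): stack=[empty] mem=[0,12,18,0]
After op 16 (push 6): stack=[6] mem=[0,12,18,0]
After op 17 (STO M1): stack=[empty] mem=[0,6,18,0]
After op 18 (push 9): stack=[9] mem=[0,6,18,0]
After op 19 (RCL M2): stack=[9,18] mem=[0,6,18,0]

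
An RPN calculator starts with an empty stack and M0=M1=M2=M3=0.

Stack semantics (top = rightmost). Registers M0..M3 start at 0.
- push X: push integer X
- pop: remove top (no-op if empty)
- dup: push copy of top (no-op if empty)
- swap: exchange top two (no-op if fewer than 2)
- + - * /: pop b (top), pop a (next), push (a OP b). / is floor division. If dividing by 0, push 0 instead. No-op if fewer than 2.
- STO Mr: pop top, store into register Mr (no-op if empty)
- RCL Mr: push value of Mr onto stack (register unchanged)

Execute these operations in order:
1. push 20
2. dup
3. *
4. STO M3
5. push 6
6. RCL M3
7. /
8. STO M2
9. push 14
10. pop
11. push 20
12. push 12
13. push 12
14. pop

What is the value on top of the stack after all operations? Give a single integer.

Answer: 12

Derivation:
After op 1 (push 20): stack=[20] mem=[0,0,0,0]
After op 2 (dup): stack=[20,20] mem=[0,0,0,0]
After op 3 (*): stack=[400] mem=[0,0,0,0]
After op 4 (STO M3): stack=[empty] mem=[0,0,0,400]
After op 5 (push 6): stack=[6] mem=[0,0,0,400]
After op 6 (RCL M3): stack=[6,400] mem=[0,0,0,400]
After op 7 (/): stack=[0] mem=[0,0,0,400]
After op 8 (STO M2): stack=[empty] mem=[0,0,0,400]
After op 9 (push 14): stack=[14] mem=[0,0,0,400]
After op 10 (pop): stack=[empty] mem=[0,0,0,400]
After op 11 (push 20): stack=[20] mem=[0,0,0,400]
After op 12 (push 12): stack=[20,12] mem=[0,0,0,400]
After op 13 (push 12): stack=[20,12,12] mem=[0,0,0,400]
After op 14 (pop): stack=[20,12] mem=[0,0,0,400]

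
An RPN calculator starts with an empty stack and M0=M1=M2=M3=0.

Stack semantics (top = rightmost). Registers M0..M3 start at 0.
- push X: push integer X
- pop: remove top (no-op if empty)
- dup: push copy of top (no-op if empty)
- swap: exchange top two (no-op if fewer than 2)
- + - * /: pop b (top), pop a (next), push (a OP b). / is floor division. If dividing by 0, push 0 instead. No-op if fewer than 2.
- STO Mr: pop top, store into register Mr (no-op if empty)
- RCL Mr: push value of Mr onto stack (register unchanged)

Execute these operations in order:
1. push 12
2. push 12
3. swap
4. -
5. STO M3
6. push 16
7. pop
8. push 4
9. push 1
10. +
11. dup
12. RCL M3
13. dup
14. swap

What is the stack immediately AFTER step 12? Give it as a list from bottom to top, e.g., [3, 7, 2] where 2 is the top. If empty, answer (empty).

After op 1 (push 12): stack=[12] mem=[0,0,0,0]
After op 2 (push 12): stack=[12,12] mem=[0,0,0,0]
After op 3 (swap): stack=[12,12] mem=[0,0,0,0]
After op 4 (-): stack=[0] mem=[0,0,0,0]
After op 5 (STO M3): stack=[empty] mem=[0,0,0,0]
After op 6 (push 16): stack=[16] mem=[0,0,0,0]
After op 7 (pop): stack=[empty] mem=[0,0,0,0]
After op 8 (push 4): stack=[4] mem=[0,0,0,0]
After op 9 (push 1): stack=[4,1] mem=[0,0,0,0]
After op 10 (+): stack=[5] mem=[0,0,0,0]
After op 11 (dup): stack=[5,5] mem=[0,0,0,0]
After op 12 (RCL M3): stack=[5,5,0] mem=[0,0,0,0]

[5, 5, 0]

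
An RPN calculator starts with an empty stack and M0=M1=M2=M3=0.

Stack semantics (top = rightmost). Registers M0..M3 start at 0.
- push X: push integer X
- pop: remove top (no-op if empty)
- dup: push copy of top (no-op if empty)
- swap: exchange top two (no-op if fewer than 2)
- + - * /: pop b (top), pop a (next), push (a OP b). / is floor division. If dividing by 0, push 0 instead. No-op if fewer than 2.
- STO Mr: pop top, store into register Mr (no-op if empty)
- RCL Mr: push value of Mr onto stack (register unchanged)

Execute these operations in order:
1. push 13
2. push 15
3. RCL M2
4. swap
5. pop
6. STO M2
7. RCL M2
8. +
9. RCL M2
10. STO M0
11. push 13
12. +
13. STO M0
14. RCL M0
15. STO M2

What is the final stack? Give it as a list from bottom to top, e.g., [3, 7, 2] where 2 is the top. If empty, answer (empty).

After op 1 (push 13): stack=[13] mem=[0,0,0,0]
After op 2 (push 15): stack=[13,15] mem=[0,0,0,0]
After op 3 (RCL M2): stack=[13,15,0] mem=[0,0,0,0]
After op 4 (swap): stack=[13,0,15] mem=[0,0,0,0]
After op 5 (pop): stack=[13,0] mem=[0,0,0,0]
After op 6 (STO M2): stack=[13] mem=[0,0,0,0]
After op 7 (RCL M2): stack=[13,0] mem=[0,0,0,0]
After op 8 (+): stack=[13] mem=[0,0,0,0]
After op 9 (RCL M2): stack=[13,0] mem=[0,0,0,0]
After op 10 (STO M0): stack=[13] mem=[0,0,0,0]
After op 11 (push 13): stack=[13,13] mem=[0,0,0,0]
After op 12 (+): stack=[26] mem=[0,0,0,0]
After op 13 (STO M0): stack=[empty] mem=[26,0,0,0]
After op 14 (RCL M0): stack=[26] mem=[26,0,0,0]
After op 15 (STO M2): stack=[empty] mem=[26,0,26,0]

Answer: (empty)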